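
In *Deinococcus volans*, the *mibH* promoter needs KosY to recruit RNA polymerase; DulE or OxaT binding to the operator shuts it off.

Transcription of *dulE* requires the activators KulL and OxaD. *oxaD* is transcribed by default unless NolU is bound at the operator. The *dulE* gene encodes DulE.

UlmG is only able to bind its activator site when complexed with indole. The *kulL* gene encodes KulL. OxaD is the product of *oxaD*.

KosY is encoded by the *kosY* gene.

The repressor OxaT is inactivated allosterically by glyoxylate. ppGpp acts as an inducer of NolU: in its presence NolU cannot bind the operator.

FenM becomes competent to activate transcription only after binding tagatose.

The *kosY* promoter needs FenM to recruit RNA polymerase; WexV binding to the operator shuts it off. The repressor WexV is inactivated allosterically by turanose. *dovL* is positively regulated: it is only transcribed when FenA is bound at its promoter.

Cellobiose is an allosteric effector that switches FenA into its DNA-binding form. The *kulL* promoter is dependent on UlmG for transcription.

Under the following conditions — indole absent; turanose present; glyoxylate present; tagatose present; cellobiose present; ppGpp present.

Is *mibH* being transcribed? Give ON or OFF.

Indole is absent, so UlmG is inactive.
Required activator UlmG is absent, so *kulL* is not transcribed.
So KulL is not produced.
ppGpp is present, so NolU is inactive.
With no repressor bound, *oxaD* is transcribed.
So OxaD is produced and active.
Required activator KulL is absent, so *dulE* is not transcribed.
So DulE is not produced.
Glyoxylate is present, so OxaT is inactive.
Turanose is present, so WexV is inactive.
Tagatose is present, so FenM is active.
No repressor is bound and FenM is active, so *kosY* is transcribed.
So KosY is produced and active.
No repressor is bound and KosY is active, so *mibH* is transcribed.

ON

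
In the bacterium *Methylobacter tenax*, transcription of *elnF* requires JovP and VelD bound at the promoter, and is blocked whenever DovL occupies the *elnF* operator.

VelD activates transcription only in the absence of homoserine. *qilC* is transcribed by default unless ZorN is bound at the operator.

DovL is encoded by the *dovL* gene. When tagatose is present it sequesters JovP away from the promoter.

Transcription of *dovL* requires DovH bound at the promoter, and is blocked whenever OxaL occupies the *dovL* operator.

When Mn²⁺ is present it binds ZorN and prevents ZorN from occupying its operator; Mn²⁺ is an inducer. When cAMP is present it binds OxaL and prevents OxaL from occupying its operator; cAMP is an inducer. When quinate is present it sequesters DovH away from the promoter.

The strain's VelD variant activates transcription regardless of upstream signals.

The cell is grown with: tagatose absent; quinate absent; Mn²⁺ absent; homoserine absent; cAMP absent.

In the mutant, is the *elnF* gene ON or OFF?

cAMP is absent, so OxaL is active.
Quinate is absent, so DovH is active.
With repressor OxaL bound, *dovL* is not transcribed.
So DovL is not produced.
Tagatose is absent, so JovP is active.
VelD is constitutively active in this strain.
No repressor is bound and JovP and VelD are active, so *elnF* is transcribed.

ON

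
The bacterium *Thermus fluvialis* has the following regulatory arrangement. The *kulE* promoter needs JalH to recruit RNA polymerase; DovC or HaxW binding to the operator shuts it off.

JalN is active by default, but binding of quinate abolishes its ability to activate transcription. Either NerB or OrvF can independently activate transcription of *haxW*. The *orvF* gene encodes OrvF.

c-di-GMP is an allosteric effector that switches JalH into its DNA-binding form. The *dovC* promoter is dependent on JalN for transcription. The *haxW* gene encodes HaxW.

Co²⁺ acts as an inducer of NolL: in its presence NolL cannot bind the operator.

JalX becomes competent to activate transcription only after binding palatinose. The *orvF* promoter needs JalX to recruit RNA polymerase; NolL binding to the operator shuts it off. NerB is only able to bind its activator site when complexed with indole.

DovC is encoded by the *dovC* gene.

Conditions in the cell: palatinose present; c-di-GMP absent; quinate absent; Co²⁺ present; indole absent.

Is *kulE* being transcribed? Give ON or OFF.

OFF

Quinate is absent, so JalN is active.
No repressor is bound and JalN is active, so *dovC* is transcribed.
So DovC is produced and active.
c-di-GMP is absent, so JalH is inactive.
Indole is absent, so NerB is inactive.
Palatinose is present, so JalX is active.
Co²⁺ is present, so NolL is inactive.
No repressor is bound and JalX is active, so *orvF* is transcribed.
So OrvF is produced and active.
Activator OrvF is present, so *haxW* is transcribed.
So HaxW is produced and active.
With repressor DovC bound, *kulE* is not transcribed.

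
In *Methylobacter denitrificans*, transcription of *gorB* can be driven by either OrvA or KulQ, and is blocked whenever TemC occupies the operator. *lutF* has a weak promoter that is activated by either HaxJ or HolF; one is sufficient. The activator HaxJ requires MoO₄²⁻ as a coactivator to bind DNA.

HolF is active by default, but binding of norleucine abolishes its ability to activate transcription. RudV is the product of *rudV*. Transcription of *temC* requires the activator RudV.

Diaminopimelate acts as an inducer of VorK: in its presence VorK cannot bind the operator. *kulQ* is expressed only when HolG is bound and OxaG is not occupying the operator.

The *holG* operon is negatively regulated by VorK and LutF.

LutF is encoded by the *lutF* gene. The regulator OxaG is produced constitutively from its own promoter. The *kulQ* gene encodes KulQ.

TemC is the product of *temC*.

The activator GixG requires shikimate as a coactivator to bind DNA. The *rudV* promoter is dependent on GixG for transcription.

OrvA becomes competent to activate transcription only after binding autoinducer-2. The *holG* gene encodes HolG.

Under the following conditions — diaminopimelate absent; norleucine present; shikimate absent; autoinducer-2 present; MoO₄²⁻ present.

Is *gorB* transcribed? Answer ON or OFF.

Autoinducer-2 is present, so OrvA is active.
Shikimate is absent, so GixG is inactive.
Required activator GixG is absent, so *rudV* is not transcribed.
So RudV is not produced.
Required activator RudV is absent, so *temC* is not transcribed.
So TemC is not produced.
Diaminopimelate is absent, so VorK is active.
MoO₄²⁻ is present, so HaxJ is active.
Norleucine is present, so HolF is inactive.
Activator HaxJ is present, so *lutF* is transcribed.
So LutF is produced and active.
With repressor VorK bound, *holG* is not transcribed.
So HolG is not produced.
OxaG is produced constitutively and is active.
With repressor OxaG bound, *kulQ* is not transcribed.
So KulQ is not produced.
Activator OrvA is present, so *gorB* is transcribed.

ON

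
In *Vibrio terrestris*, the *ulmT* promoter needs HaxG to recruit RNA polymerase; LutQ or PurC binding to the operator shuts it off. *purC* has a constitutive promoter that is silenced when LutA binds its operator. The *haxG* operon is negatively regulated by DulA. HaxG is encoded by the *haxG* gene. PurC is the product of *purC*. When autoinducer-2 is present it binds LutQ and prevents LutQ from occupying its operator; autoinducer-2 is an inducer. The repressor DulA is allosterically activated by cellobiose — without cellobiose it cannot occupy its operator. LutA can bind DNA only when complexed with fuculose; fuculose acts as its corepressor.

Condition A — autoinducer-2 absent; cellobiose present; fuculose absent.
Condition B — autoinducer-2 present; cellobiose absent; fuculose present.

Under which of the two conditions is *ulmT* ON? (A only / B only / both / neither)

B only

Condition A:
Autoinducer-2 is absent, so LutQ is active.
Cellobiose is present, so DulA is active.
With repressor DulA bound, *haxG* is not transcribed.
So HaxG is not produced.
Fuculose is absent, so LutA is inactive.
With no repressor bound, *purC* is transcribed.
So PurC is produced and active.
With repressor LutQ bound, *ulmT* is not transcribed.
→ *ulmT* is OFF in A.
Condition B:
Autoinducer-2 is present, so LutQ is inactive.
Cellobiose is absent, so DulA is inactive.
With no repressor bound, *haxG* is transcribed.
So HaxG is produced and active.
Fuculose is present, so LutA is active.
With repressor LutA bound, *purC* is not transcribed.
So PurC is not produced.
No repressor is bound and HaxG is active, so *ulmT* is transcribed.
→ *ulmT* is ON in B.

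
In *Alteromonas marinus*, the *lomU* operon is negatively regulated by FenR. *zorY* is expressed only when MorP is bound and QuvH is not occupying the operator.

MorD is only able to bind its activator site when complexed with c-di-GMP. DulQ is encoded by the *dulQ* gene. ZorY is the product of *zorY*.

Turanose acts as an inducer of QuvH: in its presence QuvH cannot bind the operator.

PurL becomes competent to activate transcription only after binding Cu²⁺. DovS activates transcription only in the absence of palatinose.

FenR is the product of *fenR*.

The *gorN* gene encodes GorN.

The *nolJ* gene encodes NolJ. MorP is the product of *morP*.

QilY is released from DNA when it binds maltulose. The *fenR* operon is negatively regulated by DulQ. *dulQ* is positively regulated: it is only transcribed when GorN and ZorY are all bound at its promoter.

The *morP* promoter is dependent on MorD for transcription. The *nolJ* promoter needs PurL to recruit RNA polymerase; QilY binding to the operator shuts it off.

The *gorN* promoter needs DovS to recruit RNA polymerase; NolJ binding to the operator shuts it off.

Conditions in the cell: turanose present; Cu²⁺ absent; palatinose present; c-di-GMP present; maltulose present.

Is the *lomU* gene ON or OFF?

Maltulose is present, so QilY is inactive.
Cu²⁺ is absent, so PurL is inactive.
Required activator PurL is absent, so *nolJ* is not transcribed.
So NolJ is not produced.
Palatinose is present, so DovS is inactive.
Required activator DovS is absent, so *gorN* is not transcribed.
So GorN is not produced.
Turanose is present, so QuvH is inactive.
c-di-GMP is present, so MorD is active.
No repressor is bound and MorD is active, so *morP* is transcribed.
So MorP is produced and active.
No repressor is bound and MorP is active, so *zorY* is transcribed.
So ZorY is produced and active.
Required activator GorN is absent, so *dulQ* is not transcribed.
So DulQ is not produced.
With no repressor bound, *fenR* is transcribed.
So FenR is produced and active.
With repressor FenR bound, *lomU* is not transcribed.

OFF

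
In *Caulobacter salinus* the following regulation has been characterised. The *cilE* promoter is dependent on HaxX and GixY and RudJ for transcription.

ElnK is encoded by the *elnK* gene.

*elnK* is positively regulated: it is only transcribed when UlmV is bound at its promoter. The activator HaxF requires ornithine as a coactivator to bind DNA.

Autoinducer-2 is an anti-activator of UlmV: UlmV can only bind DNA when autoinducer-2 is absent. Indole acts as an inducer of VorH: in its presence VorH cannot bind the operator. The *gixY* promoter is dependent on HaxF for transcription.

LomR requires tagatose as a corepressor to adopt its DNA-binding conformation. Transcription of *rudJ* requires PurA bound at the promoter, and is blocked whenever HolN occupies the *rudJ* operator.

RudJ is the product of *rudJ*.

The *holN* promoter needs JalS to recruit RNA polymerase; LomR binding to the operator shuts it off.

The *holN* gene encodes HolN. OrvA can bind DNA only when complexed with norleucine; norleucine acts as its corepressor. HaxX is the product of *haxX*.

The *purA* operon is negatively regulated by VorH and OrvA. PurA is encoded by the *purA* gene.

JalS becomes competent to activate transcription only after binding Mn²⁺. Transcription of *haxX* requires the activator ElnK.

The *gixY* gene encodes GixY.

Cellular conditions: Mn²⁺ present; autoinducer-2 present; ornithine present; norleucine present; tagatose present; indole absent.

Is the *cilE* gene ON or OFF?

OFF

Autoinducer-2 is present, so UlmV is inactive.
Required activator UlmV is absent, so *elnK* is not transcribed.
So ElnK is not produced.
Required activator ElnK is absent, so *haxX* is not transcribed.
So HaxX is not produced.
Ornithine is present, so HaxF is active.
No repressor is bound and HaxF is active, so *gixY* is transcribed.
So GixY is produced and active.
Indole is absent, so VorH is active.
Norleucine is present, so OrvA is active.
With repressor VorH bound, *purA* is not transcribed.
So PurA is not produced.
Mn²⁺ is present, so JalS is active.
Tagatose is present, so LomR is active.
With repressor LomR bound, *holN* is not transcribed.
So HolN is not produced.
Required activator PurA is absent, so *rudJ* is not transcribed.
So RudJ is not produced.
Required activator HaxX is absent, so *cilE* is not transcribed.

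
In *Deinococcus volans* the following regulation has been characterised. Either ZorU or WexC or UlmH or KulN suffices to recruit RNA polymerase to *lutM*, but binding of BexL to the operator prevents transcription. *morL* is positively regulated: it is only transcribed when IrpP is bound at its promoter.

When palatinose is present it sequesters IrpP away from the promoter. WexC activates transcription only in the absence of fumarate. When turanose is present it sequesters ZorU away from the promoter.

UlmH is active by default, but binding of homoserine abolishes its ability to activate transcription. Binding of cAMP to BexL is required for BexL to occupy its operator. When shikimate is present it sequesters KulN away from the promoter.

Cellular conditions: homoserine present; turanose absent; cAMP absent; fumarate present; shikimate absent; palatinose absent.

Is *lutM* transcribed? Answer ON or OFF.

ON

Turanose is absent, so ZorU is active.
Fumarate is present, so WexC is inactive.
Homoserine is present, so UlmH is inactive.
Shikimate is absent, so KulN is active.
cAMP is absent, so BexL is inactive.
Activator ZorU is present, so *lutM* is transcribed.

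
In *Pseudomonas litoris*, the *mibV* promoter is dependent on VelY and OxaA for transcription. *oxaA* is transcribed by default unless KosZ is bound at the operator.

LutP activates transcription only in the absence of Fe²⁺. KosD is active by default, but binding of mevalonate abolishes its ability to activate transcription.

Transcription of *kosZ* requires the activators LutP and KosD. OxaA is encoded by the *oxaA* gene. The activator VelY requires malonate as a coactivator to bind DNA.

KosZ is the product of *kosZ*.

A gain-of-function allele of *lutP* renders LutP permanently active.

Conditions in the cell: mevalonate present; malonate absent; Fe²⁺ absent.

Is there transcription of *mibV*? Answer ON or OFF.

Malonate is absent, so VelY is inactive.
LutP is constitutively active in this strain.
Mevalonate is present, so KosD is inactive.
Required activator KosD is absent, so *kosZ* is not transcribed.
So KosZ is not produced.
With no repressor bound, *oxaA* is transcribed.
So OxaA is produced and active.
Required activator VelY is absent, so *mibV* is not transcribed.

OFF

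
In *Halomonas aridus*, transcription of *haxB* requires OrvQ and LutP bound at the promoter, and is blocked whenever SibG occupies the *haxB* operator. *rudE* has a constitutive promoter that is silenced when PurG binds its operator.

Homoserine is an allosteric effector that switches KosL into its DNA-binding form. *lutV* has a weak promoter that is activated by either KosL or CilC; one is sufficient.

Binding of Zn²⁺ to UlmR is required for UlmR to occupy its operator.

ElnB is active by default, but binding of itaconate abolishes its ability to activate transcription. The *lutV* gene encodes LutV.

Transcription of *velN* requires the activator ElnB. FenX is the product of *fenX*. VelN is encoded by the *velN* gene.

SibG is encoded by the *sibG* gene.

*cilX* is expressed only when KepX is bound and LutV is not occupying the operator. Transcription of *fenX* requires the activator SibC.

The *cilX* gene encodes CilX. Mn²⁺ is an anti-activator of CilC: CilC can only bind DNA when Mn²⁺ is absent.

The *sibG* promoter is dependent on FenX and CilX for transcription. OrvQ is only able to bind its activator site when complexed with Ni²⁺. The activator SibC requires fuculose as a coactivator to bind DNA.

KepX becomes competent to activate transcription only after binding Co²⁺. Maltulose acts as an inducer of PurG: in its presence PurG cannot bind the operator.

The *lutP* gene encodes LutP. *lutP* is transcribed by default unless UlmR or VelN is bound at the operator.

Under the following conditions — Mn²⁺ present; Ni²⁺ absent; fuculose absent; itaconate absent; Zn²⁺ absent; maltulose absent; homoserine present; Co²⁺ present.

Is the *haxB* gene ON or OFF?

OFF

Ni²⁺ is absent, so OrvQ is inactive.
Zn²⁺ is absent, so UlmR is inactive.
Itaconate is absent, so ElnB is active.
No repressor is bound and ElnB is active, so *velN* is transcribed.
So VelN is produced and active.
With repressor VelN bound, *lutP* is not transcribed.
So LutP is not produced.
Fuculose is absent, so SibC is inactive.
Required activator SibC is absent, so *fenX* is not transcribed.
So FenX is not produced.
Homoserine is present, so KosL is active.
Mn²⁺ is present, so CilC is inactive.
Activator KosL is present, so *lutV* is transcribed.
So LutV is produced and active.
Co²⁺ is present, so KepX is active.
With repressor LutV bound, *cilX* is not transcribed.
So CilX is not produced.
Required activator FenX is absent, so *sibG* is not transcribed.
So SibG is not produced.
Required activator OrvQ is absent, so *haxB* is not transcribed.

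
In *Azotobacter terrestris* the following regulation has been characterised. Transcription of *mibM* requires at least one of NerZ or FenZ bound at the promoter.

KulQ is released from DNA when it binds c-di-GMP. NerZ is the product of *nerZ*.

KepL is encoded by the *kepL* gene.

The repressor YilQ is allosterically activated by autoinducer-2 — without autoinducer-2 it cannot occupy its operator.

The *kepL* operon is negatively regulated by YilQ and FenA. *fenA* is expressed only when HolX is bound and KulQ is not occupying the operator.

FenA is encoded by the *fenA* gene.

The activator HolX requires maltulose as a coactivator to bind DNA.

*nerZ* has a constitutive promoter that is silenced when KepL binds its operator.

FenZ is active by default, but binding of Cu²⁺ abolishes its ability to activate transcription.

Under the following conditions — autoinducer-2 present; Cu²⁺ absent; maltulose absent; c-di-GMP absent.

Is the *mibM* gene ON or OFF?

Autoinducer-2 is present, so YilQ is active.
Maltulose is absent, so HolX is inactive.
c-di-GMP is absent, so KulQ is active.
With repressor KulQ bound, *fenA* is not transcribed.
So FenA is not produced.
With repressor YilQ bound, *kepL* is not transcribed.
So KepL is not produced.
With no repressor bound, *nerZ* is transcribed.
So NerZ is produced and active.
Cu²⁺ is absent, so FenZ is active.
Activator NerZ is present, so *mibM* is transcribed.

ON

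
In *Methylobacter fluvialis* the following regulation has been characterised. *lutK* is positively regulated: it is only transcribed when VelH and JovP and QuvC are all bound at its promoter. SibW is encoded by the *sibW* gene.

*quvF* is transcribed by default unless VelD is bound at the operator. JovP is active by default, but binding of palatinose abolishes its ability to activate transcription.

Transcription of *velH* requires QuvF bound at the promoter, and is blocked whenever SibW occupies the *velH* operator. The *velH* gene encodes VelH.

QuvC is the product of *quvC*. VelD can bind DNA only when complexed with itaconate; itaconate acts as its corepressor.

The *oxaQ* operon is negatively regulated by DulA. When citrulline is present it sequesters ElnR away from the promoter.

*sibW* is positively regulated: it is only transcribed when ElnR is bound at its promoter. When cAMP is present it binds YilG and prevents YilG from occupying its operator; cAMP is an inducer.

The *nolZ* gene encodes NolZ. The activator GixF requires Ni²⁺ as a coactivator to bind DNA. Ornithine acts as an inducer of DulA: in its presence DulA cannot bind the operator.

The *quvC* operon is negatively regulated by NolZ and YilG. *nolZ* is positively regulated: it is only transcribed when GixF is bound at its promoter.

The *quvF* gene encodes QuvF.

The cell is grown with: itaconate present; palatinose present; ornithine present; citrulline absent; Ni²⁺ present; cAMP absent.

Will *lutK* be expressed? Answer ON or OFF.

OFF

Citrulline is absent, so ElnR is active.
No repressor is bound and ElnR is active, so *sibW* is transcribed.
So SibW is produced and active.
Itaconate is present, so VelD is active.
With repressor VelD bound, *quvF* is not transcribed.
So QuvF is not produced.
With repressor SibW bound, *velH* is not transcribed.
So VelH is not produced.
Palatinose is present, so JovP is inactive.
Ni²⁺ is present, so GixF is active.
No repressor is bound and GixF is active, so *nolZ* is transcribed.
So NolZ is produced and active.
cAMP is absent, so YilG is active.
With repressor NolZ bound, *quvC* is not transcribed.
So QuvC is not produced.
Required activator VelH is absent, so *lutK* is not transcribed.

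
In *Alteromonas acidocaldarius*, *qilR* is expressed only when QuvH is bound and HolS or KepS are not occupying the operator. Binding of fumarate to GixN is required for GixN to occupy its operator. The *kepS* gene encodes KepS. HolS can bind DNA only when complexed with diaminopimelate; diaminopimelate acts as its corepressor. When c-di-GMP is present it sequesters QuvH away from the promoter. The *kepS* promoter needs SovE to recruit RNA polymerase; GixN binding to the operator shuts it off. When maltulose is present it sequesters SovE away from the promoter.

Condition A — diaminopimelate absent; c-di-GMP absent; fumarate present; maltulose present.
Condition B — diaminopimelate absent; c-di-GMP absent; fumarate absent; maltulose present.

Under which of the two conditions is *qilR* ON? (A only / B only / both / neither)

Condition A:
Diaminopimelate is absent, so HolS is inactive.
c-di-GMP is absent, so QuvH is active.
Fumarate is present, so GixN is active.
Maltulose is present, so SovE is inactive.
With repressor GixN bound, *kepS* is not transcribed.
So KepS is not produced.
No repressor is bound and QuvH is active, so *qilR* is transcribed.
→ *qilR* is ON in A.
Condition B:
Diaminopimelate is absent, so HolS is inactive.
c-di-GMP is absent, so QuvH is active.
Fumarate is absent, so GixN is inactive.
Maltulose is present, so SovE is inactive.
Required activator SovE is absent, so *kepS* is not transcribed.
So KepS is not produced.
No repressor is bound and QuvH is active, so *qilR* is transcribed.
→ *qilR* is ON in B.

both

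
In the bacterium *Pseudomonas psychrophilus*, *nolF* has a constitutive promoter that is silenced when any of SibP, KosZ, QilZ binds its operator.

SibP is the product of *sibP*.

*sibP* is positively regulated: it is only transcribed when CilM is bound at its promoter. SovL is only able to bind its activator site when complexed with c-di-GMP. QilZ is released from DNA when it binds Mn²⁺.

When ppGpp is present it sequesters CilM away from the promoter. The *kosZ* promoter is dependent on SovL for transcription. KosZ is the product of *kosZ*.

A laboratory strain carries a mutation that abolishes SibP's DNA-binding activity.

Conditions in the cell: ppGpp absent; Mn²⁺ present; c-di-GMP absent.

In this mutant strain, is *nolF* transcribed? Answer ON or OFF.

SibP is non-functional in this strain, so it has no effect.
c-di-GMP is absent, so SovL is inactive.
Required activator SovL is absent, so *kosZ* is not transcribed.
So KosZ is not produced.
Mn²⁺ is present, so QilZ is inactive.
With no repressor bound, *nolF* is transcribed.

ON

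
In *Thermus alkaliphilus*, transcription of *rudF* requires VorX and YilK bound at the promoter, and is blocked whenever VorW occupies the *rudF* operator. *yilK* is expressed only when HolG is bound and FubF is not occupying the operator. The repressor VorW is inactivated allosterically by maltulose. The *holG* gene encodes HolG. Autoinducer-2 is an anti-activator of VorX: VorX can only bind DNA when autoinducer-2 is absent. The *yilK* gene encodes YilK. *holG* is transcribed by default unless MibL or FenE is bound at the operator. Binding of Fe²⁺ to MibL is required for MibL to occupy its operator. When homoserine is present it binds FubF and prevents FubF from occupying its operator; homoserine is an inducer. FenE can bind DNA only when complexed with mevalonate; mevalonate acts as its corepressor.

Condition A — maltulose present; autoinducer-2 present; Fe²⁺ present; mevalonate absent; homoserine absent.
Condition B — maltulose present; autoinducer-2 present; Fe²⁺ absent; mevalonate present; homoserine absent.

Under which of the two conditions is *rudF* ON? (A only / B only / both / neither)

Condition A:
Maltulose is present, so VorW is inactive.
Autoinducer-2 is present, so VorX is inactive.
Fe²⁺ is present, so MibL is active.
Mevalonate is absent, so FenE is inactive.
With repressor MibL bound, *holG* is not transcribed.
So HolG is not produced.
Homoserine is absent, so FubF is active.
With repressor FubF bound, *yilK* is not transcribed.
So YilK is not produced.
Required activator VorX is absent, so *rudF* is not transcribed.
→ *rudF* is OFF in A.
Condition B:
Maltulose is present, so VorW is inactive.
Autoinducer-2 is present, so VorX is inactive.
Fe²⁺ is absent, so MibL is inactive.
Mevalonate is present, so FenE is active.
With repressor FenE bound, *holG* is not transcribed.
So HolG is not produced.
Homoserine is absent, so FubF is active.
With repressor FubF bound, *yilK* is not transcribed.
So YilK is not produced.
Required activator VorX is absent, so *rudF* is not transcribed.
→ *rudF* is OFF in B.

neither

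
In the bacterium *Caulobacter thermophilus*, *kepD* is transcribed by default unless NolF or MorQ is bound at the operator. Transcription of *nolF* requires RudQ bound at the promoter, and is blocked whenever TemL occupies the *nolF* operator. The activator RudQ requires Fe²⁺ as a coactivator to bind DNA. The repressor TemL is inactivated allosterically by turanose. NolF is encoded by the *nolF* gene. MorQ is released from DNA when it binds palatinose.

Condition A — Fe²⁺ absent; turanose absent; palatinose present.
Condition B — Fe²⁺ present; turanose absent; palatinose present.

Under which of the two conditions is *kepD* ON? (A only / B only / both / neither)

both

Condition A:
Fe²⁺ is absent, so RudQ is inactive.
Turanose is absent, so TemL is active.
With repressor TemL bound, *nolF* is not transcribed.
So NolF is not produced.
Palatinose is present, so MorQ is inactive.
With no repressor bound, *kepD* is transcribed.
→ *kepD* is ON in A.
Condition B:
Fe²⁺ is present, so RudQ is active.
Turanose is absent, so TemL is active.
With repressor TemL bound, *nolF* is not transcribed.
So NolF is not produced.
Palatinose is present, so MorQ is inactive.
With no repressor bound, *kepD* is transcribed.
→ *kepD* is ON in B.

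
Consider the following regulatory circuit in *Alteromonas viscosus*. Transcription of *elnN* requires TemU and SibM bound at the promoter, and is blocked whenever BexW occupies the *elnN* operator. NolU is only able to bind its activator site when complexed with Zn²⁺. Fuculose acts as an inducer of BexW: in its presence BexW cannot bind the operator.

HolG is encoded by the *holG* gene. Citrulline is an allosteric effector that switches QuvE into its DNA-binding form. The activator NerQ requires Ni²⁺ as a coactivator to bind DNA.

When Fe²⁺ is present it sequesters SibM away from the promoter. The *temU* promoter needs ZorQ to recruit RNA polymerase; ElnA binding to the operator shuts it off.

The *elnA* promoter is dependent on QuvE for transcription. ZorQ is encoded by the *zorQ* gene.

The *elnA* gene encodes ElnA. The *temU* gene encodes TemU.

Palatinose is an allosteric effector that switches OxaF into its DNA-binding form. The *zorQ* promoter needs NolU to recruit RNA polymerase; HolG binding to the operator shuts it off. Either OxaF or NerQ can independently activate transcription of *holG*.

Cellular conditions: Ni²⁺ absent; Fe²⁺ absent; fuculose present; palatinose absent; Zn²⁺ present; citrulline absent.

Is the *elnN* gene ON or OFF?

Fuculose is present, so BexW is inactive.
Citrulline is absent, so QuvE is inactive.
Required activator QuvE is absent, so *elnA* is not transcribed.
So ElnA is not produced.
Zn²⁺ is present, so NolU is active.
Palatinose is absent, so OxaF is inactive.
Ni²⁺ is absent, so NerQ is inactive.
No activator is available at the *holG* promoter, so *holG* is not transcribed.
So HolG is not produced.
No repressor is bound and NolU is active, so *zorQ* is transcribed.
So ZorQ is produced and active.
No repressor is bound and ZorQ is active, so *temU* is transcribed.
So TemU is produced and active.
Fe²⁺ is absent, so SibM is active.
No repressor is bound and TemU and SibM are active, so *elnN* is transcribed.

ON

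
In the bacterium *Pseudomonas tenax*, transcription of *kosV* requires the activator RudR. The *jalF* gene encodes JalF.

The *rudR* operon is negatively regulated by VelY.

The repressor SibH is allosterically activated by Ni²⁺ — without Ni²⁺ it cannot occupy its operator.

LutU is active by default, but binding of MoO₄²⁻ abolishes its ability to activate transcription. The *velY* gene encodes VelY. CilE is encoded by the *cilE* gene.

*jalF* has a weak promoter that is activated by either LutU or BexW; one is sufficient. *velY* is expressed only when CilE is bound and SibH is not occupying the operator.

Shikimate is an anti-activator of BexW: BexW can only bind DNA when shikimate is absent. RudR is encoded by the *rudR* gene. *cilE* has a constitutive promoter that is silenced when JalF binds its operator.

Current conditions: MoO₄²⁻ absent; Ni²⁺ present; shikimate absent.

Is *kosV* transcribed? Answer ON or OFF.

MoO₄²⁻ is absent, so LutU is active.
Shikimate is absent, so BexW is active.
Activator LutU is present, so *jalF* is transcribed.
So JalF is produced and active.
With repressor JalF bound, *cilE* is not transcribed.
So CilE is not produced.
Ni²⁺ is present, so SibH is active.
With repressor SibH bound, *velY* is not transcribed.
So VelY is not produced.
With no repressor bound, *rudR* is transcribed.
So RudR is produced and active.
No repressor is bound and RudR is active, so *kosV* is transcribed.

ON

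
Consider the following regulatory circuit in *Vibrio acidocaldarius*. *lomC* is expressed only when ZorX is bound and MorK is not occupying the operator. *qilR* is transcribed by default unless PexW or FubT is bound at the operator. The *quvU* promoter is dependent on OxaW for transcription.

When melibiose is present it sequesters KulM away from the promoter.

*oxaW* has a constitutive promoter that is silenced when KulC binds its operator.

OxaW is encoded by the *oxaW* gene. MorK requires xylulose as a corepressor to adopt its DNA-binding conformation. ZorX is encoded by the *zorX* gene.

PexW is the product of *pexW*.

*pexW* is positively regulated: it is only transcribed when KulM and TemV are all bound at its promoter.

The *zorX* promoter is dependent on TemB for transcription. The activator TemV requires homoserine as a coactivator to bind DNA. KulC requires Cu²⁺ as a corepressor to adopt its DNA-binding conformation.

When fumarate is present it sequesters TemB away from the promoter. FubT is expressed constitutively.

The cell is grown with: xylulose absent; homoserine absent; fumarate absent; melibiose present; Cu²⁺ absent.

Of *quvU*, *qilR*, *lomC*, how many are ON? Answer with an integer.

Cu²⁺ is absent, so KulC is inactive.
With no repressor bound, *oxaW* is transcribed.
So OxaW is produced and active.
No repressor is bound and OxaW is active, so *quvU* is transcribed.
→ *quvU* is ON.
Melibiose is present, so KulM is inactive.
Homoserine is absent, so TemV is inactive.
Required activator KulM is absent, so *pexW* is not transcribed.
So PexW is not produced.
FubT is produced constitutively and is active.
With repressor FubT bound, *qilR* is not transcribed.
→ *qilR* is OFF.
Fumarate is absent, so TemB is active.
No repressor is bound and TemB is active, so *zorX* is transcribed.
So ZorX is produced and active.
Xylulose is absent, so MorK is inactive.
No repressor is bound and ZorX is active, so *lomC* is transcribed.
→ *lomC* is ON.
2 of the 3 genes are transcribed.

2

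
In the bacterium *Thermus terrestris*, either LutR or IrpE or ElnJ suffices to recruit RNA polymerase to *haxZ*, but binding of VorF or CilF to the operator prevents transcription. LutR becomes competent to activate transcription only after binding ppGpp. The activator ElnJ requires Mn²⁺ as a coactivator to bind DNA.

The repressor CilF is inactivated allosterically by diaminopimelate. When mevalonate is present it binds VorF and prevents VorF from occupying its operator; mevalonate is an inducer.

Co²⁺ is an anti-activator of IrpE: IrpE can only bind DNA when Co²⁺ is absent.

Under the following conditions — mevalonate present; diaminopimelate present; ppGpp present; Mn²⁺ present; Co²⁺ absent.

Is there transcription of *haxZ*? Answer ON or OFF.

ON

ppGpp is present, so LutR is active.
Co²⁺ is absent, so IrpE is active.
Mevalonate is present, so VorF is inactive.
Diaminopimelate is present, so CilF is inactive.
Mn²⁺ is present, so ElnJ is active.
Activator LutR is present, so *haxZ* is transcribed.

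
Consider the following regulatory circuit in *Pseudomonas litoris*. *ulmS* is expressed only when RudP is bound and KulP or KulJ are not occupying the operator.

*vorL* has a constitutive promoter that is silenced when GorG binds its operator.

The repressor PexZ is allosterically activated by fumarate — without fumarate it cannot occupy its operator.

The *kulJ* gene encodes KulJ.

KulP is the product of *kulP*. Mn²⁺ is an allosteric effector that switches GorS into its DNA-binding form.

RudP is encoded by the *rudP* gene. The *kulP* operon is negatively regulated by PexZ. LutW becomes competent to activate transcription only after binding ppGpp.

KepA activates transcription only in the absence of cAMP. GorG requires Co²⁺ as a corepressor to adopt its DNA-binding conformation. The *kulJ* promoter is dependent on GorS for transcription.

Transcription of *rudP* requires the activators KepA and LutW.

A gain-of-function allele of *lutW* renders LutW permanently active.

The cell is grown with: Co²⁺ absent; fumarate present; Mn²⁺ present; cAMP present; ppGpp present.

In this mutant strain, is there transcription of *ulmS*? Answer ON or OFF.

OFF

cAMP is present, so KepA is inactive.
LutW is constitutively active in this strain.
Required activator KepA is absent, so *rudP* is not transcribed.
So RudP is not produced.
Fumarate is present, so PexZ is active.
With repressor PexZ bound, *kulP* is not transcribed.
So KulP is not produced.
Mn²⁺ is present, so GorS is active.
No repressor is bound and GorS is active, so *kulJ* is transcribed.
So KulJ is produced and active.
With repressor KulJ bound, *ulmS* is not transcribed.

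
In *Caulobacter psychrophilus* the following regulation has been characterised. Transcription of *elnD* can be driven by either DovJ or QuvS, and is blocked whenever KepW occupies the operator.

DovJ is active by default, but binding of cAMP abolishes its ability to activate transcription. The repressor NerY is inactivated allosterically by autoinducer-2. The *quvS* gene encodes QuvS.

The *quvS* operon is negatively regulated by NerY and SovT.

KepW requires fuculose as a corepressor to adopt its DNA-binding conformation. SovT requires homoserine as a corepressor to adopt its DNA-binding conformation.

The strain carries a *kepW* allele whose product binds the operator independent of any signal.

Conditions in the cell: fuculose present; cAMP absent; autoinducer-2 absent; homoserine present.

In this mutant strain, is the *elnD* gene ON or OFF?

OFF

cAMP is absent, so DovJ is active.
Autoinducer-2 is absent, so NerY is active.
Homoserine is present, so SovT is active.
With repressor NerY bound, *quvS* is not transcribed.
So QuvS is not produced.
KepW is constitutively active in this strain.
With repressor KepW bound, *elnD* is not transcribed.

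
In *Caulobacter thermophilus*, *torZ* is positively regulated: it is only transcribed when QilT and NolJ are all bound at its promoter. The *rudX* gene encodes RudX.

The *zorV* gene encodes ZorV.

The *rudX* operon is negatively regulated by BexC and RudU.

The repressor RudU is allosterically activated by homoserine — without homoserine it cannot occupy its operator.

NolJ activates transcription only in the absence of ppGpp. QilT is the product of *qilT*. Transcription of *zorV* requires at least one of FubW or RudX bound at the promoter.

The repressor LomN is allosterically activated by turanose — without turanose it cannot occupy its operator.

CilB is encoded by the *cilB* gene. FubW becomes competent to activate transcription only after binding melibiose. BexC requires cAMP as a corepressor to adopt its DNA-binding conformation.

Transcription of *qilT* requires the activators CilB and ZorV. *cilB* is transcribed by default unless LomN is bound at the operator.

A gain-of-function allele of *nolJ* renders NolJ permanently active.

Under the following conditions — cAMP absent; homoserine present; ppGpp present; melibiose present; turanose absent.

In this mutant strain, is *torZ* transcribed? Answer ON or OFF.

ON

Turanose is absent, so LomN is inactive.
With no repressor bound, *cilB* is transcribed.
So CilB is produced and active.
Melibiose is present, so FubW is active.
cAMP is absent, so BexC is inactive.
Homoserine is present, so RudU is active.
With repressor RudU bound, *rudX* is not transcribed.
So RudX is not produced.
Activator FubW is present, so *zorV* is transcribed.
So ZorV is produced and active.
No repressor is bound and CilB and ZorV are active, so *qilT* is transcribed.
So QilT is produced and active.
NolJ is constitutively active in this strain.
No repressor is bound and QilT and NolJ are active, so *torZ* is transcribed.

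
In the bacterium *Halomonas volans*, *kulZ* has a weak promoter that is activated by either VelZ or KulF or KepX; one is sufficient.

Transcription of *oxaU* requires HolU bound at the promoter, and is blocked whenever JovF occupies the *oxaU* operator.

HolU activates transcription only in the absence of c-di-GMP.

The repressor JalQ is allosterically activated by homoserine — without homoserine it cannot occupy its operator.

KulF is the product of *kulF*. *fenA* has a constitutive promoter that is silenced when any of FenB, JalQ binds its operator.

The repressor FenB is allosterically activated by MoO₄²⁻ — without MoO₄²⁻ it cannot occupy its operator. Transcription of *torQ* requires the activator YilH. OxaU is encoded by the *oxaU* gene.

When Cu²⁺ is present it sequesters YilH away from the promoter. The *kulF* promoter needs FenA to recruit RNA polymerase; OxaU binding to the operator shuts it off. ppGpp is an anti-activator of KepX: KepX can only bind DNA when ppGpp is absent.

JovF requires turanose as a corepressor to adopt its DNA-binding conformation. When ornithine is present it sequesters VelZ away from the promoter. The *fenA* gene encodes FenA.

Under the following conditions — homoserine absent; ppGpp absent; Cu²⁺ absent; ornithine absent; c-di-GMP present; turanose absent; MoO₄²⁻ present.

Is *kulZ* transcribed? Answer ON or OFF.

ON

Ornithine is absent, so VelZ is active.
Turanose is absent, so JovF is inactive.
c-di-GMP is present, so HolU is inactive.
Required activator HolU is absent, so *oxaU* is not transcribed.
So OxaU is not produced.
MoO₄²⁻ is present, so FenB is active.
Homoserine is absent, so JalQ is inactive.
With repressor FenB bound, *fenA* is not transcribed.
So FenA is not produced.
Required activator FenA is absent, so *kulF* is not transcribed.
So KulF is not produced.
ppGpp is absent, so KepX is active.
Activator VelZ is present, so *kulZ* is transcribed.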